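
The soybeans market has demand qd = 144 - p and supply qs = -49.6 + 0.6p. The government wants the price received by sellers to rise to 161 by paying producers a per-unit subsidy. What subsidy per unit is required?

At a seller price of 161, quantity supplied is -49.6 + 0.6·161 = 47.
Buyers absorb 47 only when they pay pb with 144 − 1·pb = 47, i.e. pb = 97.
s = ps − pb = 161 − 97 = 64.

Required subsidy s = 64 per unit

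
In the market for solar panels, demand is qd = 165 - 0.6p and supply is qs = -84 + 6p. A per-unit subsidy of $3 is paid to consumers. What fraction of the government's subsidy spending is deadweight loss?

DWL / government spending = 1/176

Pre-subsidy: 165 - 0.6p = -84 + 6p gives p* = 415/11, q* = 1566/11.
With the rebate, buyers effectively pay pb = ps − 3, where ps is the price sellers receive.
Demand in terms of ps becomes qd = 165 − 0.6(ps − 3) = 166.8 - 0.6ps. Setting this equal to supply: 166.8 - 0.6ps = -84 + 6ps, so ps = 38.
Buyers pay pb = 38 − 3 = 35; q' = -84 + 6·38 = 144.
ΔCS = ½(1566/11 + 144)(415/11 − 35) = 47250/121; ΔPS = ½(1566/11 + 144)(38 − 415/11) = 4725/121.
Government spending = 3 × 144 = 432.
DWL = ½ × 3 × (144 − 1566/11) = 27/11; fraction = (27/11) / 432 = 1/176.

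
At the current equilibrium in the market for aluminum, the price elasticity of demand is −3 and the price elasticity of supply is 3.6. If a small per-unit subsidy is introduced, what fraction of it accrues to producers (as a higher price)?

For a small subsidy around the equilibrium, the benefit split depends on the relative slopes, which at a point are proportional to the elasticities.
Buyer share = εs/(εs + |εd|) = 3.6/(3.6 + 3) = 6/11; seller share = |εd|/(εs + |εd|) = 5/11.
So producers capture 5/11 of the subsidy.

Producer share = 5/11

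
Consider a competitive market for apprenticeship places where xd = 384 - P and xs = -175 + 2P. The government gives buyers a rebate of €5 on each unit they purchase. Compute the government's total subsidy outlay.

Pre-subsidy: 384 - P = -175 + 2P gives P* = 559/3, x* = 593/3.
With the rebate, buyers effectively pay Pb = Ps − 5, where Ps is the price sellers receive.
Demand in terms of Ps becomes xd = 384 − 1(Ps − 5) = 389 - Ps. Setting this equal to supply: 389 - Ps = -175 + 2Ps, so Ps = 188.
Buyers pay Pb = 188 − 5 = 183; x' = -175 + 2·188 = 201.
Government outlay = subsidy × quantity = 5 × 201 = 1005.

Government cost = €1005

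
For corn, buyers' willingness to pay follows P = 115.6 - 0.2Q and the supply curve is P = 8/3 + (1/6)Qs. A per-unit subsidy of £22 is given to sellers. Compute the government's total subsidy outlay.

Government cost = £8096

Pre-subsidy: 115.6 - 0.2Q = 8/3 + (1/6)Q gives Q* = 308 and P* = 54.
With the subsidy, sellers receive Ps = Pb + 22 for each unit, where Pb is the price buyers pay.
On the curves, Pb = 115.6 - 0.2Q and Ps = 8/3 + (1/6)Q; the wedge Ps − Pb = 22 gives 8/3 + (1/6)Q − (115.6 - 0.2Q) = 22, so Q' = 368.
Then Pb = 115.6 − 0.2·368 = 42 and Ps = 8/3 + (1/6)·368 = 64.
Government outlay = subsidy × quantity = 22 × 368 = 8096.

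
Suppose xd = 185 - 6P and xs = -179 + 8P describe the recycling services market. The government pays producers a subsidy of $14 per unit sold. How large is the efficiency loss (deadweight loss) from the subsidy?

Deadweight loss = $336

Pre-subsidy: 185 - 6P = -179 + 8P gives P* = 26, x* = 29.
With the subsidy, sellers receive Ps = Pb + 14 for each unit, where Pb is the price buyers pay.
Supply in terms of Pb becomes xs = -179 + 8(Pb + 14) = -67 + 8Pb. Setting this equal to demand: 185 - 6Pb = -67 + 8Pb, so Pb = 18.
Sellers receive Ps = 18 + 14 = 32; x' = 185 − 6·18 = 77.
The subsidy expands output by 77 − 29 = 48 past the efficient level; on those units the gap between marginal cost and willingness to pay runs from 0 up to 14.
DWL = ½ × 14 × 48 = 336.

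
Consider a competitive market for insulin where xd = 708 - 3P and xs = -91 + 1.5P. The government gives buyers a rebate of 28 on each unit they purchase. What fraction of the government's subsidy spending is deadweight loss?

DWL / government spending = 21/305

Pre-subsidy: 708 - 3P = -91 + 1.5P gives P* = 1598/9, x* = 526/3.
With the rebate, buyers effectively pay Pb = Ps − 28, where Ps is the price sellers receive.
Demand in terms of Ps becomes xd = 708 − 3(Ps − 28) = 792 - 3Ps. Setting this equal to supply: 792 - 3Ps = -91 + 1.5Ps, so Ps = 1766/9.
Buyers pay Pb = 1766/9 − 28 = 1514/9; x' = -91 + 1.5·(1766/9) = 610/3.
ΔCS = ½(526/3 + 610/3)(1598/9 − 1514/9) = 15904/9; ΔPS = ½(526/3 + 610/3)(1766/9 − 1598/9) = 31808/9.
Government spending = 28 × 610/3 = 17080/3.
DWL = ½ × 28 × (610/3 − 526/3) = 392; fraction = 392 / (17080/3) = 21/305.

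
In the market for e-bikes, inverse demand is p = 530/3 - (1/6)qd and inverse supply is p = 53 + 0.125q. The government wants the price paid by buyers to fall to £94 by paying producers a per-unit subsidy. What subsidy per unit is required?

Required subsidy s = £21 per unit

At a buyer price of 94, quantity demanded is 1060 − 6·94 = 496.
Sellers supply 496 only when they receive ps = 53 + 0.125·496 = 115.
s = ps − pb = 115 − 94 = 21.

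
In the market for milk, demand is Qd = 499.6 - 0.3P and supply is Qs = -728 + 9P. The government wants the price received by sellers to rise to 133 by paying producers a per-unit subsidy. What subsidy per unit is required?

Required subsidy s = 31 per unit

At a seller price of 133, quantity supplied is -728 + 9·133 = 469.
Buyers absorb 469 only when they pay Pb with 499.6 − 0.3·Pb = 469, i.e. Pb = 102.
s = Ps − Pb = 133 − 102 = 31.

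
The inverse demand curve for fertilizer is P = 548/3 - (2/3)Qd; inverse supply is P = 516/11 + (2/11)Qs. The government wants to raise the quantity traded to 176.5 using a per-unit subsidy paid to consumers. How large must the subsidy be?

Required subsidy s = 14 per unit

At Q = 176.5, from the demand curve buyers pay Pb = 548/3 − (2/3)·176.5 = 65; from the supply curve sellers need Ps = 516/11 + (2/11)·176.5 = 79.
The subsidy must fill the gap: s = Ps − Pb = 79 − 65 = 14.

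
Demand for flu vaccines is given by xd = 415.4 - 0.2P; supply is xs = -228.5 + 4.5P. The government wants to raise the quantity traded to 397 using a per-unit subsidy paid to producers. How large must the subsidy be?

At x = 397, invert demand for the buyer price: Pb = (415.4 − 397)/0.2 = 92; invert supply for the seller price: Ps = (397 − (-228.5))/4.5 = 139.
The subsidy must fill the gap: s = Ps − Pb = 139 − 92 = 47.

Required subsidy s = 47 per unit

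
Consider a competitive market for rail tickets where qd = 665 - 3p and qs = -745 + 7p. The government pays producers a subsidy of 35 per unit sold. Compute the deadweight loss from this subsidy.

Pre-subsidy: 665 - 3p = -745 + 7p gives p* = 141, q* = 242.
With the subsidy, sellers receive ps = pb + 35 for each unit, where pb is the price buyers pay.
Supply in terms of pb becomes qs = -745 + 7(pb + 35) = -500 + 7pb. Setting this equal to demand: 665 - 3pb = -500 + 7pb, so pb = 116.5.
Sellers receive ps = 116.5 + 35 = 151.5; q' = 665 − 3·116.5 = 315.5.
The subsidy expands output by 315.5 − 242 = 73.5 past the efficient level; on those units the gap between marginal cost and willingness to pay runs from 0 up to 35.
DWL = ½ × 35 × 73.5 = 1286.25.

Deadweight loss = 1286.25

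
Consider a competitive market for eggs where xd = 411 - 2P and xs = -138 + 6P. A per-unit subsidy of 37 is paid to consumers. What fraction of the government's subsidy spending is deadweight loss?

Pre-subsidy: 411 - 2P = -138 + 6P gives P* = 68.625, x* = 273.75.
With the rebate, buyers effectively pay Pb = Ps − 37, where Ps is the price sellers receive.
Demand in terms of Ps becomes xd = 411 − 2(Ps − 37) = 485 - 2Ps. Setting this equal to supply: 485 - 2Ps = -138 + 6Ps, so Ps = 77.875.
Buyers pay Pb = 77.875 − 37 = 40.875; x' = -138 + 6·77.875 = 329.25.
ΔCS = ½(273.75 + 329.25)(68.625 − 40.875) = 8366.625; ΔPS = ½(273.75 + 329.25)(77.875 − 68.625) = 2788.875.
Government spending = 37 × 329.25 = 12182.25.
DWL = ½ × 37 × (329.25 − 273.75) = 1026.75; fraction = 1026.75 / 12182.25 = 37/439.

DWL / government spending = 37/439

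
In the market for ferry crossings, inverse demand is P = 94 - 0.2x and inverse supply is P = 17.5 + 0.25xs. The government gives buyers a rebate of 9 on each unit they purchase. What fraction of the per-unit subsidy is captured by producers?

Producer share = 5/9

Pre-subsidy: 94 - 0.2x = 17.5 + 0.25x gives x* = 170 and P* = 60.
With the rebate, buyers effectively pay Pb = Ps − 9, where Ps is the price sellers receive.
On the curves, Pb = 94 - 0.2x and Ps = 17.5 + 0.25x; the wedge Ps − Pb = 9 gives 17.5 + 0.25x − (94 - 0.2x) = 9, so x' = 190.
Then Pb = 94 − 0.2·190 = 56 and Ps = 17.5 + 0.25·190 = 65.
Buyers' price falls by P* − Pb = 60 − 56 = 4; sellers' price rises by Ps − P* = 65 − 60 = 5.
So producers capture 5/9 = 5/9 of each unit of subsidy.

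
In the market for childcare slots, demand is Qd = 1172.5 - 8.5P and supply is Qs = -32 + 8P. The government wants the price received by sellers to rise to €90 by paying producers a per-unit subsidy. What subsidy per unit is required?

Required subsidy s = €33 per unit

At a seller price of 90, quantity supplied is -32 + 8·90 = 688.
Buyers absorb 688 only when they pay Pb with 1172.5 − 8.5·Pb = 688, i.e. Pb = 57.
s = Ps − Pb = 90 − 57 = 33.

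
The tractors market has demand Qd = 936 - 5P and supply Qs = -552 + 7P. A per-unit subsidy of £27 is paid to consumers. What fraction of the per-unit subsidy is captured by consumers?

Consumer share = 7/12

Pre-subsidy: 936 - 5P = -552 + 7P gives P* = 124, Q* = 316.
With the rebate, buyers effectively pay Pb = Ps − 27, where Ps is the price sellers receive.
Demand in terms of Ps becomes Qd = 936 − 5(Ps − 27) = 1071 - 5Ps. Setting this equal to supply: 1071 - 5Ps = -552 + 7Ps, so Ps = 135.25.
Buyers pay Pb = 135.25 − 27 = 108.25; Q' = -552 + 7·135.25 = 394.75.
Buyers' price falls by P* − Pb = 124 − 108.25 = 15.75; sellers' price rises by Ps − P* = 135.25 − 124 = 11.25.
So consumers capture 15.75/27 = 7/12 of each unit of subsidy.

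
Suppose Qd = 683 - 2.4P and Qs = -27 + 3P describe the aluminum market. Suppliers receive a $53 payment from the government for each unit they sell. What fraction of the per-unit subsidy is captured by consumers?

Pre-subsidy: 683 - 2.4P = -27 + 3P gives P* = 3550/27, Q* = 3307/9.
With the subsidy, sellers receive Ps = Pb + 53 for each unit, where Pb is the price buyers pay.
Supply in terms of Pb becomes Qs = -27 + 3(Pb + 53) = 132 + 3Pb. Setting this equal to demand: 683 - 2.4Pb = 132 + 3Pb, so Pb = 2755/27.
Sellers receive Ps = 2755/27 + 53 = 4186/27; Q' = 683 − 2.4·(2755/27) = 3943/9.
Buyers' price falls by P* − Pb = 3550/27 − 2755/27 = 265/9; sellers' price rises by Ps − P* = 4186/27 − 3550/27 = 212/9.
So consumers capture (265/9)/53 = 5/9 of each unit of subsidy.

Consumer share = 5/9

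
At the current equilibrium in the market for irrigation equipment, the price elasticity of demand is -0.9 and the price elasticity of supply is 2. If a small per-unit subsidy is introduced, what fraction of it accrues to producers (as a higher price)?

Producer share = 9/29

For a small subsidy around the equilibrium, the benefit split depends on the relative slopes, which at a point are proportional to the elasticities.
Buyer share = εs/(εs + |εd|) = 2/(2 + 0.9) = 20/29; seller share = |εd|/(εs + |εd|) = 9/29.
So producers capture 9/29 of the subsidy.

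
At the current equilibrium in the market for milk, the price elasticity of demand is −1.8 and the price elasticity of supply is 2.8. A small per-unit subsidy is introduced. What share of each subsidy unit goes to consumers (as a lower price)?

Consumer share = 14/23

For a small subsidy around the equilibrium, the benefit split depends on the relative slopes, which at a point are proportional to the elasticities.
Buyer share = εs/(εs + |εd|) = 2.8/(2.8 + 1.8) = 14/23; seller share = |εd|/(εs + |εd|) = 9/23.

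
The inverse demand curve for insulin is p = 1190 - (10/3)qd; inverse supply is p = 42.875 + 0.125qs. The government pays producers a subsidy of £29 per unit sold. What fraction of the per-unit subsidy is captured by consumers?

Pre-subsidy: 1190 - (10/3)q = 42.875 + 0.125q gives q* = 27531/83 and p* = 7000/83.
With the subsidy, sellers receive ps = pb + 29 for each unit, where pb is the price buyers pay.
On the curves, pb = 1190 - (10/3)q and ps = 42.875 + 0.125q; the wedge ps − pb = 29 gives 42.875 + 0.125q − (1190 - (10/3)q) = 29, so q' = 28227/83.
Then pb = 1190 − (10/3)·(28227/83) = 4680/83 and ps = 42.875 + 0.125·(28227/83) = 7087/83.
Buyers' price falls by p* − pb = 7000/83 − 4680/83 = 2320/83; sellers' price rises by ps − p* = 7087/83 − 7000/83 = 87/83.
So consumers capture (2320/83)/29 = 80/83 of each unit of subsidy.

Consumer share = 80/83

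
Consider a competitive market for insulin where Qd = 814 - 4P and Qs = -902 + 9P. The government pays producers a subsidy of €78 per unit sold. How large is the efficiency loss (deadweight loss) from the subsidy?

Deadweight loss = €8424

Pre-subsidy: 814 - 4P = -902 + 9P gives P* = 132, Q* = 286.
With the subsidy, sellers receive Ps = Pb + 78 for each unit, where Pb is the price buyers pay.
Supply in terms of Pb becomes Qs = -902 + 9(Pb + 78) = -200 + 9Pb. Setting this equal to demand: 814 - 4Pb = -200 + 9Pb, so Pb = 78.
Sellers receive Ps = 78 + 78 = 156; Q' = 814 − 4·78 = 502.
The subsidy expands output by 502 − 286 = 216 past the efficient level; on those units the gap between marginal cost and willingness to pay runs from 0 up to 78.
DWL = ½ × 78 × 216 = 8424.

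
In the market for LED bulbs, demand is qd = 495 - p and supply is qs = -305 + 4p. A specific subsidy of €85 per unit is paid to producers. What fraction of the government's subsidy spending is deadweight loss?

Pre-subsidy: 495 - p = -305 + 4p gives p* = 160, q* = 335.
With the subsidy, sellers receive ps = pb + 85 for each unit, where pb is the price buyers pay.
Supply in terms of pb becomes qs = -305 + 4(pb + 85) = 35 + 4pb. Setting this equal to demand: 495 - pb = 35 + 4pb, so pb = 92.
Sellers receive ps = 92 + 85 = 177; q' = 495 − 1·92 = 403.
ΔCS = ½(335 + 403)(160 − 92) = 25092; ΔPS = ½(335 + 403)(177 − 160) = 6273.
Government spending = 85 × 403 = 34255.
DWL = ½ × 85 × (403 − 335) = 2890; fraction = 2890 / 34255 = 34/403.

DWL / government spending = 34/403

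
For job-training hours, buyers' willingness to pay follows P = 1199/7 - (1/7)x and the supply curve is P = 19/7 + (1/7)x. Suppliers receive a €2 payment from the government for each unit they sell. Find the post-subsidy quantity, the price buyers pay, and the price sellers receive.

x' = 597; buyers pay €86; sellers receive €88

Pre-subsidy: 1199/7 - (1/7)x = 19/7 + (1/7)x gives x* = 590 and P* = 87.
With the subsidy, sellers receive Ps = Pb + 2 for each unit, where Pb is the price buyers pay.
On the curves, Pb = 1199/7 - (1/7)x and Ps = 19/7 + (1/7)x; the wedge Ps − Pb = 2 gives 19/7 + (1/7)x − (1199/7 - (1/7)x) = 2, so x' = 597.
Then Pb = 1199/7 − (1/7)·597 = 86 and Ps = 19/7 + (1/7)·597 = 88.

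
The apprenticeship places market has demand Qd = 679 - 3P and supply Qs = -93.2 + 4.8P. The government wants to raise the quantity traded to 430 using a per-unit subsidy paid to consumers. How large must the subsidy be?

Required subsidy s = 26 per unit

At Q = 430, invert demand for the buyer price: Pb = (679 − 430)/3 = 83; invert supply for the seller price: Ps = (430 − (-93.2))/4.8 = 109.
The subsidy must fill the gap: s = Ps − Pb = 109 − 83 = 26.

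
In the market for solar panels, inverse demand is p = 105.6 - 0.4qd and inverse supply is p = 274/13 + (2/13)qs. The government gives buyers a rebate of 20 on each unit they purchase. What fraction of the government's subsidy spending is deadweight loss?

Pre-subsidy: 105.6 - 0.4q = 274/13 + (2/13)q gives q* = 2747/18 and p* = 401/9.
With the rebate, buyers effectively pay pb = ps − 20, where ps is the price sellers receive.
On the curves, pb = 105.6 - 0.4q and ps = 274/13 + (2/13)q; the wedge ps − pb = 20 gives 274/13 + (2/13)q − (105.6 - 0.4q) = 20, so q' = 3397/18.
Then pb = 105.6 − 0.4·(3397/18) = 271/9 and ps = 274/13 + (2/13)·(3397/18) = 451/9.
ΔCS = ½(2747/18 + 3397/18)(401/9 − 271/9) = 66560/27; ΔPS = ½(2747/18 + 3397/18)(451/9 − 401/9) = 25600/27.
Government spending = 20 × 3397/18 = 33970/9.
DWL = ½ × 20 × (3397/18 − 2747/18) = 3250/9; fraction = (3250/9) / (33970/9) = 325/3397.

DWL / government spending = 325/3397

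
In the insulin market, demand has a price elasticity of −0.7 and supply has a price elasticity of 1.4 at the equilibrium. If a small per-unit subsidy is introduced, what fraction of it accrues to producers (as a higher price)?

Producer share = 1/3

For a small subsidy around the equilibrium, the benefit split depends on the relative slopes, which at a point are proportional to the elasticities.
Buyer share = εs/(εs + |εd|) = 1.4/(1.4 + 0.7) = 2/3; seller share = |εd|/(εs + |εd|) = 1/3.
So producers capture 1/3 of the subsidy.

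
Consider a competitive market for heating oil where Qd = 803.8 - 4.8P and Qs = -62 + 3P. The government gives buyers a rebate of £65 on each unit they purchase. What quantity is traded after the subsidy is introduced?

Q' = 391

Pre-subsidy: 803.8 - 4.8P = -62 + 3P gives P* = 111, Q* = 271.
With the rebate, buyers effectively pay Pb = Ps − 65, where Ps is the price sellers receive.
Demand in terms of Ps becomes Qd = 803.8 − 4.8(Ps − 65) = 1115.8 - 4.8Ps. Setting this equal to supply: 1115.8 - 4.8Ps = -62 + 3Ps, so Ps = 151.
Buyers pay Pb = 151 − 65 = 86; Q' = -62 + 3·151 = 391.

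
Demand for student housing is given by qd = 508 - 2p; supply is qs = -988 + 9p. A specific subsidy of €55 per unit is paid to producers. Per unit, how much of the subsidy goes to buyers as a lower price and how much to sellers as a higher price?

Buyers gain €45 per unit; sellers gain €10 per unit

Pre-subsidy: 508 - 2p = -988 + 9p gives p* = 136, q* = 236.
With the subsidy, sellers receive ps = pb + 55 for each unit, where pb is the price buyers pay.
Supply in terms of pb becomes qs = -988 + 9(pb + 55) = -493 + 9pb. Setting this equal to demand: 508 - 2pb = -493 + 9pb, so pb = 91.
Sellers receive ps = 91 + 55 = 146; q' = 508 − 2·91 = 326.
Buyers' price falls by p* − pb = 136 − 91 = 45; sellers' price rises by ps − p* = 146 − 136 = 10.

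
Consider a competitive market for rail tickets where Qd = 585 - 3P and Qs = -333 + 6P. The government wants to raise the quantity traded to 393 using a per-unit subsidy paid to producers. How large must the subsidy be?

Required subsidy s = 57 per unit

At Q = 393, invert demand for the buyer price: Pb = (585 − 393)/3 = 64; invert supply for the seller price: Ps = (393 − (-333))/6 = 121.
The subsidy must fill the gap: s = Ps − Pb = 121 − 64 = 57.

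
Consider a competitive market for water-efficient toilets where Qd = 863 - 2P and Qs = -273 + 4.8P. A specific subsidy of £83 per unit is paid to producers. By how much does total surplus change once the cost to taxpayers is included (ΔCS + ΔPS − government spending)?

Pre-subsidy: 863 - 2P = -273 + 4.8P gives P* = 2840/17, Q* = 8991/17.
With the subsidy, sellers receive Ps = Pb + 83 for each unit, where Pb is the price buyers pay.
Supply in terms of Pb becomes Qs = -273 + 4.8(Pb + 83) = 125.4 + 4.8Pb. Setting this equal to demand: 863 - 2Pb = 125.4 + 4.8Pb, so Pb = 1844/17.
Sellers receive Ps = 1844/17 + 83 = 3255/17; Q' = 863 − 2·(1844/17) = 10983/17.
ΔCS = ½(8991/17 + 10983/17)(2840/17 − 1844/17) = 9947052/289; ΔPS = ½(8991/17 + 10983/17)(3255/17 − 2840/17) = 4144605/289.
Government spending = 83 × 10983/17 = 911589/17.
Net change = 9947052/289 + 4144605/289 − 911589/17 = -82668/17. The loss equals the DWL triangle ½·83·1992/17.

Net change in total surplus = -82668/17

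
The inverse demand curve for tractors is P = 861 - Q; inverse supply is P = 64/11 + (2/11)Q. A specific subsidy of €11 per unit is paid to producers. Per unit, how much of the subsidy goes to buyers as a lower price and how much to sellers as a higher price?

Pre-subsidy: 861 - Q = 64/11 + (2/11)Q gives Q* = 9407/13 and P* = 1786/13.
With the subsidy, sellers receive Ps = Pb + 11 for each unit, where Pb is the price buyers pay.
On the curves, Pb = 861 - Q and Ps = 64/11 + (2/11)Q; the wedge Ps − Pb = 11 gives 64/11 + (2/11)Q − (861 - Q) = 11, so Q' = 9528/13.
Then Pb = 861 − 1·(9528/13) = 1665/13 and Ps = 64/11 + (2/11)·(9528/13) = 1808/13.
Buyers' price falls by P* − Pb = 1786/13 − 1665/13 = 121/13; sellers' price rises by Ps − P* = 1808/13 − 1786/13 = 22/13.

Buyers gain 121/13 per unit; sellers gain 22/13 per unit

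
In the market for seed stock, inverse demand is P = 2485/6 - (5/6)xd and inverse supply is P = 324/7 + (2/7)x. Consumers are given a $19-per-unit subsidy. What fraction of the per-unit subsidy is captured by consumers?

Consumer share = 35/47

Pre-subsidy: 2485/6 - (5/6)x = 324/7 + (2/7)x gives x* = 15451/47 and P* = 6590/47.
With the rebate, buyers effectively pay Pb = Ps − 19, where Ps is the price sellers receive.
On the curves, Pb = 2485/6 - (5/6)x and Ps = 324/7 + (2/7)x; the wedge Ps − Pb = 19 gives 324/7 + (2/7)x − (2485/6 - (5/6)x) = 19, so x' = 16249/47.
Then Pb = 2485/6 − (5/6)·(16249/47) = 5925/47 and Ps = 324/7 + (2/7)·(16249/47) = 6818/47.
Buyers' price falls by P* − Pb = 6590/47 − 5925/47 = 665/47; sellers' price rises by Ps − P* = 6818/47 − 6590/47 = 228/47.
So consumers capture (665/47)/19 = 35/47 of each unit of subsidy.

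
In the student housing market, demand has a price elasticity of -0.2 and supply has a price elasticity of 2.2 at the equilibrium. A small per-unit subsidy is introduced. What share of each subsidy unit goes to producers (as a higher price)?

For a small subsidy around the equilibrium, the benefit split depends on the relative slopes, which at a point are proportional to the elasticities.
Buyer share = εs/(εs + |εd|) = 2.2/(2.2 + 0.2) = 11/12; seller share = |εd|/(εs + |εd|) = 1/12.
So producers capture 1/12 of the subsidy.

Producer share = 1/12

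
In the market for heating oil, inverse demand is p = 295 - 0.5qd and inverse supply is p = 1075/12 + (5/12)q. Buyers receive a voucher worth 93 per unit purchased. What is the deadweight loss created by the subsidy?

Deadweight loss = 51894/11

Pre-subsidy: 295 - 0.5q = 1075/12 + (5/12)q gives q* = 2465/11 and p* = 4025/22.
With the rebate, buyers effectively pay pb = ps − 93, where ps is the price sellers receive.
On the curves, pb = 295 - 0.5q and ps = 1075/12 + (5/12)q; the wedge ps − pb = 93 gives 1075/12 + (5/12)q − (295 - 0.5q) = 93, so q' = 3581/11.
Then pb = 295 − 0.5·(3581/11) = 2909/22 and ps = 1075/12 + (5/12)·(3581/11) = 4955/22.
The subsidy expands output by 3581/11 − 2465/11 = 1116/11 past the efficient level; on those units the gap between marginal cost and willingness to pay runs from 0 up to 93.
DWL = ½ × 93 × 1116/11 = 51894/11.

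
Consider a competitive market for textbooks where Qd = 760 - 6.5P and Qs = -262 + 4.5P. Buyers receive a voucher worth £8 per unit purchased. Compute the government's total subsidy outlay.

Pre-subsidy: 760 - 6.5P = -262 + 4.5P gives P* = 1022/11, Q* = 1717/11.
With the rebate, buyers effectively pay Pb = Ps − 8, where Ps is the price sellers receive.
Demand in terms of Ps becomes Qd = 760 − 6.5(Ps − 8) = 812 - 6.5Ps. Setting this equal to supply: 812 - 6.5Ps = -262 + 4.5Ps, so Ps = 1074/11.
Buyers pay Pb = 1074/11 − 8 = 986/11; Q' = -262 + 4.5·(1074/11) = 1951/11.
Government outlay = subsidy × quantity = 8 × 1951/11 = 15608/11.

Government cost = 15608/11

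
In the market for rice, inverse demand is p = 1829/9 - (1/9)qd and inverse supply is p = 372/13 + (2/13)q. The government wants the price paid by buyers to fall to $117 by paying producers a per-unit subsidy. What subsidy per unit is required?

At a buyer price of 117, quantity demanded is 1829 − 9·117 = 776.
Sellers supply 776 only when they receive ps = 372/13 + (2/13)·776 = 148.
s = ps − pb = 148 − 117 = 31.

Required subsidy s = $31 per unit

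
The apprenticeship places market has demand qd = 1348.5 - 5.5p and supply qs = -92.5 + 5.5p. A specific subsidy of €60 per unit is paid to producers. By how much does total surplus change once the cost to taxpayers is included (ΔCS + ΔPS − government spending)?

Net change in total surplus = -€4950

Pre-subsidy: 1348.5 - 5.5p = -92.5 + 5.5p gives p* = 131, q* = 628.
With the subsidy, sellers receive ps = pb + 60 for each unit, where pb is the price buyers pay.
Supply in terms of pb becomes qs = -92.5 + 5.5(pb + 60) = 237.5 + 5.5pb. Setting this equal to demand: 1348.5 - 5.5pb = 237.5 + 5.5pb, so pb = 101.
Sellers receive ps = 101 + 60 = 161; q' = 1348.5 − 5.5·101 = 793.
ΔCS = ½(628 + 793)(131 − 101) = 21315; ΔPS = ½(628 + 793)(161 − 131) = 21315.
Government spending = 60 × 793 = 47580.
Net change = 21315 + 21315 − 47580 = -4950. The loss equals the DWL triangle ½·60·165.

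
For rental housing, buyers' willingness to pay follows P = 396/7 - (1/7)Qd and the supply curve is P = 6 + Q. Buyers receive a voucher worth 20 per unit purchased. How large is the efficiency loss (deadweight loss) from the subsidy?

Deadweight loss = 175

Pre-subsidy: 396/7 - (1/7)Q = 6 + Q gives Q* = 44.25 and P* = 50.25.
With the rebate, buyers effectively pay Pb = Ps − 20, where Ps is the price sellers receive.
On the curves, Pb = 396/7 - (1/7)Q and Ps = 6 + Q; the wedge Ps − Pb = 20 gives 6 + Q − (396/7 - (1/7)Q) = 20, so Q' = 61.75.
Then Pb = 396/7 − (1/7)·61.75 = 47.75 and Ps = 6 + 1·61.75 = 67.75.
The subsidy expands output by 61.75 − 44.25 = 17.5 past the efficient level; on those units the gap between marginal cost and willingness to pay runs from 0 up to 20.
DWL = ½ × 20 × 17.5 = 175.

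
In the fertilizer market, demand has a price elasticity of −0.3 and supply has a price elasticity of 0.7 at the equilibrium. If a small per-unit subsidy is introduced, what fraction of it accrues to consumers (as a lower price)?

For a small subsidy around the equilibrium, the benefit split depends on the relative slopes, which at a point are proportional to the elasticities.
Buyer share = εs/(εs + |εd|) = 0.7/(0.7 + 0.3) = 0.7; seller share = |εd|/(εs + |εd|) = 0.3.

Consumer share = 0.7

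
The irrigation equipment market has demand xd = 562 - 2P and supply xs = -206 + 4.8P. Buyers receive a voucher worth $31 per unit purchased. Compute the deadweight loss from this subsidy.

Pre-subsidy: 562 - 2P = -206 + 4.8P gives P* = 1920/17, x* = 5714/17.
With the rebate, buyers effectively pay Pb = Ps − 31, where Ps is the price sellers receive.
Demand in terms of Ps becomes xd = 562 − 2(Ps − 31) = 624 - 2Ps. Setting this equal to supply: 624 - 2Ps = -206 + 4.8Ps, so Ps = 2075/17.
Buyers pay Pb = 2075/17 − 31 = 1548/17; x' = -206 + 4.8·(2075/17) = 6458/17.
The subsidy expands output by 6458/17 − 5714/17 = 744/17 past the efficient level; on those units the gap between marginal cost and willingness to pay runs from 0 up to 31.
DWL = ½ × 31 × 744/17 = 11532/17.

Deadweight loss = 11532/17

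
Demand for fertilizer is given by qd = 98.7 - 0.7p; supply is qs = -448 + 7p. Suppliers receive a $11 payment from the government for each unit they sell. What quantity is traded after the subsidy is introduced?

q' = 56

Pre-subsidy: 98.7 - 0.7p = -448 + 7p gives p* = 71, q* = 49.
With the subsidy, sellers receive ps = pb + 11 for each unit, where pb is the price buyers pay.
Supply in terms of pb becomes qs = -448 + 7(pb + 11) = -371 + 7pb. Setting this equal to demand: 98.7 - 0.7pb = -371 + 7pb, so pb = 61.
Sellers receive ps = 61 + 11 = 72; q' = 98.7 − 0.7·61 = 56.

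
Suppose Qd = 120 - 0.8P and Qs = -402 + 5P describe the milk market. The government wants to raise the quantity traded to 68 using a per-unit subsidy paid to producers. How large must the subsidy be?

At Q = 68, invert demand for the buyer price: Pb = (120 − 68)/0.8 = 65; invert supply for the seller price: Ps = (68 − (-402))/5 = 94.
The subsidy must fill the gap: s = Ps − Pb = 94 − 65 = 29.

Required subsidy s = 29 per unit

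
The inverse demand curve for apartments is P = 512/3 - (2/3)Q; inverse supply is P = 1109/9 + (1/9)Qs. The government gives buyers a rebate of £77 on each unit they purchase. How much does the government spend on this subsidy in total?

Government cost = £12320

Pre-subsidy: 512/3 - (2/3)Q = 1109/9 + (1/9)Q gives Q* = 61 and P* = 130.
With the rebate, buyers effectively pay Pb = Ps − 77, where Ps is the price sellers receive.
On the curves, Pb = 512/3 - (2/3)Q and Ps = 1109/9 + (1/9)Q; the wedge Ps − Pb = 77 gives 1109/9 + (1/9)Q − (512/3 - (2/3)Q) = 77, so Q' = 160.
Then Pb = 512/3 − (2/3)·160 = 64 and Ps = 1109/9 + (1/9)·160 = 141.
Government outlay = subsidy × quantity = 77 × 160 = 12320.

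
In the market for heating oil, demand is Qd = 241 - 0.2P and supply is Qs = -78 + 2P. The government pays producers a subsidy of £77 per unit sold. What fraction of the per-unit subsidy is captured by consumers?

Pre-subsidy: 241 - 0.2P = -78 + 2P gives P* = 145, Q* = 212.
With the subsidy, sellers receive Ps = Pb + 77 for each unit, where Pb is the price buyers pay.
Supply in terms of Pb becomes Qs = -78 + 2(Pb + 77) = 76 + 2Pb. Setting this equal to demand: 241 - 0.2Pb = 76 + 2Pb, so Pb = 75.
Sellers receive Ps = 75 + 77 = 152; Q' = 241 − 0.2·75 = 226.
Buyers' price falls by P* − Pb = 145 − 75 = 70; sellers' price rises by Ps − P* = 152 − 145 = 7.
So consumers capture 70/77 = 10/11 of each unit of subsidy.

Consumer share = 10/11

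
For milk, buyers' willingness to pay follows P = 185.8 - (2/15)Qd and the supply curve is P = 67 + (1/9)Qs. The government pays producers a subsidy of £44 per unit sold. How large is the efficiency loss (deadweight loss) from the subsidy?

Deadweight loss = £3960

Pre-subsidy: 185.8 - (2/15)Q = 67 + (1/9)Q gives Q* = 486 and P* = 121.
With the subsidy, sellers receive Ps = Pb + 44 for each unit, where Pb is the price buyers pay.
On the curves, Pb = 185.8 - (2/15)Q and Ps = 67 + (1/9)Q; the wedge Ps − Pb = 44 gives 67 + (1/9)Q − (185.8 - (2/15)Q) = 44, so Q' = 666.
Then Pb = 185.8 − (2/15)·666 = 97 and Ps = 67 + (1/9)·666 = 141.
The subsidy expands output by 666 − 486 = 180 past the efficient level; on those units the gap between marginal cost and willingness to pay runs from 0 up to 44.
DWL = ½ × 44 × 180 = 3960.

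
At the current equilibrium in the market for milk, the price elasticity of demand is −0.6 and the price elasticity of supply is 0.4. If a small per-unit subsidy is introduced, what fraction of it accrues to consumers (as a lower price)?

Consumer share = 0.4

For a small subsidy around the equilibrium, the benefit split depends on the relative slopes, which at a point are proportional to the elasticities.
Buyer share = εs/(εs + |εd|) = 0.4/(0.4 + 0.6) = 0.4; seller share = |εd|/(εs + |εd|) = 0.6.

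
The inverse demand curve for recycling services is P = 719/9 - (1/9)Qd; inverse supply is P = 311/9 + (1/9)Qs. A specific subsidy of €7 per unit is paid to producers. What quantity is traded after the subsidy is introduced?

Q' = 235.5

Pre-subsidy: 719/9 - (1/9)Q = 311/9 + (1/9)Q gives Q* = 204 and P* = 515/9.
With the subsidy, sellers receive Ps = Pb + 7 for each unit, where Pb is the price buyers pay.
On the curves, Pb = 719/9 - (1/9)Q and Ps = 311/9 + (1/9)Q; the wedge Ps − Pb = 7 gives 311/9 + (1/9)Q − (719/9 - (1/9)Q) = 7, so Q' = 235.5.
Then Pb = 719/9 − (1/9)·235.5 = 967/18 and Ps = 311/9 + (1/9)·235.5 = 1093/18.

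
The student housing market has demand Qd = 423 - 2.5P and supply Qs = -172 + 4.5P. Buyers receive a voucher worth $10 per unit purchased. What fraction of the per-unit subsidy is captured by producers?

Pre-subsidy: 423 - 2.5P = -172 + 4.5P gives P* = 85, Q* = 210.5.
With the rebate, buyers effectively pay Pb = Ps − 10, where Ps is the price sellers receive.
Demand in terms of Ps becomes Qd = 423 − 2.5(Ps − 10) = 448 - 2.5Ps. Setting this equal to supply: 448 - 2.5Ps = -172 + 4.5Ps, so Ps = 620/7.
Buyers pay Pb = 620/7 − 10 = 550/7; Q' = -172 + 4.5·(620/7) = 1586/7.
Buyers' price falls by P* − Pb = 85 − 550/7 = 45/7; sellers' price rises by Ps − P* = 620/7 − 85 = 25/7.
So producers capture (25/7)/10 = 5/14 of each unit of subsidy.

Producer share = 5/14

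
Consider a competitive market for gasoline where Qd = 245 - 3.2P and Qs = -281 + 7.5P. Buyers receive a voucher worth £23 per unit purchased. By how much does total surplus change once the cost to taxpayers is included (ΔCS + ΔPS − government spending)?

Net change in total surplus = -63480/107

Pre-subsidy: 245 - 3.2P = -281 + 7.5P gives P* = 5260/107, Q* = 9383/107.
With the rebate, buyers effectively pay Pb = Ps − 23, where Ps is the price sellers receive.
Demand in terms of Ps becomes Qd = 245 − 3.2(Ps − 23) = 318.6 - 3.2Ps. Setting this equal to supply: 318.6 - 3.2Ps = -281 + 7.5Ps, so Ps = 5996/107.
Buyers pay Pb = 5996/107 − 23 = 3535/107; Q' = -281 + 7.5·(5996/107) = 14903/107.
ΔCS = ½(9383/107 + 14903/107)(5260/107 − 3535/107) = 20946675/11449; ΔPS = ½(9383/107 + 14903/107)(5996/107 − 5260/107) = 8937248/11449.
Government spending = 23 × 14903/107 = 342769/107.
Net change = 20946675/11449 + 8937248/11449 − 342769/107 = -63480/107. The loss equals the DWL triangle ½·23·5520/107.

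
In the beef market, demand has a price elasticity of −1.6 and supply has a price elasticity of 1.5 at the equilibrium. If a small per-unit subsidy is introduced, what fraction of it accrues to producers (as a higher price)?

Producer share = 16/31

For a small subsidy around the equilibrium, the benefit split depends on the relative slopes, which at a point are proportional to the elasticities.
Buyer share = εs/(εs + |εd|) = 1.5/(1.5 + 1.6) = 15/31; seller share = |εd|/(εs + |εd|) = 16/31.
So producers capture 16/31 of the subsidy.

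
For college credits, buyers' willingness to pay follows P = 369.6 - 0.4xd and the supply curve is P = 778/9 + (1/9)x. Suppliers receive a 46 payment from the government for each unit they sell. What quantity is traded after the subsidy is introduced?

x' = 644

Pre-subsidy: 369.6 - 0.4x = 778/9 + (1/9)x gives x* = 554 and P* = 148.
With the subsidy, sellers receive Ps = Pb + 46 for each unit, where Pb is the price buyers pay.
On the curves, Pb = 369.6 - 0.4x and Ps = 778/9 + (1/9)x; the wedge Ps − Pb = 46 gives 778/9 + (1/9)x − (369.6 - 0.4x) = 46, so x' = 644.
Then Pb = 369.6 − 0.4·644 = 112 and Ps = 778/9 + (1/9)·644 = 158.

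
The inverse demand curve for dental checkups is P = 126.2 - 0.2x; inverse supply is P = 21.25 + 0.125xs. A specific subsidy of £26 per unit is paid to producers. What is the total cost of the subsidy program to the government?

Government cost = £10476

Pre-subsidy: 126.2 - 0.2x = 21.25 + 0.125x gives x* = 4198/13 and P* = 801/13.
With the subsidy, sellers receive Ps = Pb + 26 for each unit, where Pb is the price buyers pay.
On the curves, Pb = 126.2 - 0.2x and Ps = 21.25 + 0.125x; the wedge Ps − Pb = 26 gives 21.25 + 0.125x − (126.2 - 0.2x) = 26, so x' = 5238/13.
Then Pb = 126.2 − 0.2·(5238/13) = 593/13 and Ps = 21.25 + 0.125·(5238/13) = 931/13.
Government outlay = subsidy × quantity = 26 × 5238/13 = 10476.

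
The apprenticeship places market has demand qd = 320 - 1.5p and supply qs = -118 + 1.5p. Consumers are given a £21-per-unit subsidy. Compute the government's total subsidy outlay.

Pre-subsidy: 320 - 1.5p = -118 + 1.5p gives p* = 146, q* = 101.
With the rebate, buyers effectively pay pb = ps − 21, where ps is the price sellers receive.
Demand in terms of ps becomes qd = 320 − 1.5(ps − 21) = 351.5 - 1.5ps. Setting this equal to supply: 351.5 - 1.5ps = -118 + 1.5ps, so ps = 156.5.
Buyers pay pb = 156.5 − 21 = 135.5; q' = -118 + 1.5·156.5 = 116.75.
Government outlay = subsidy × quantity = 21 × 116.75 = 2451.75.

Government cost = £2451.75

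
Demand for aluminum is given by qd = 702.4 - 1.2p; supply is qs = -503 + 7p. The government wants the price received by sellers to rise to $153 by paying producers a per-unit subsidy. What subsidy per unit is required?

Required subsidy s = $41 per unit

At a seller price of 153, quantity supplied is -503 + 7·153 = 568.
Buyers absorb 568 only when they pay pb with 702.4 − 1.2·pb = 568, i.e. pb = 112.
s = ps − pb = 153 − 112 = 41.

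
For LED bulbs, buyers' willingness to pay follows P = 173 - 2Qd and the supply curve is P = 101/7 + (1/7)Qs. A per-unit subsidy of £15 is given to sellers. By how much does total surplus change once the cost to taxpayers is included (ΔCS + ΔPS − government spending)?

Pre-subsidy: 173 - 2Q = 101/7 + (1/7)Q gives Q* = 74 and P* = 25.
With the subsidy, sellers receive Ps = Pb + 15 for each unit, where Pb is the price buyers pay.
On the curves, Pb = 173 - 2Q and Ps = 101/7 + (1/7)Q; the wedge Ps − Pb = 15 gives 101/7 + (1/7)Q − (173 - 2Q) = 15, so Q' = 81.
Then Pb = 173 − 2·81 = 11 and Ps = 101/7 + (1/7)·81 = 26.
ΔCS = ½(74 + 81)(25 − 11) = 1085; ΔPS = ½(74 + 81)(26 − 25) = 77.5.
Government spending = 15 × 81 = 1215.
Net change = 1085 + 77.5 − 1215 = -52.5. The loss equals the DWL triangle ½·15·7.

Net change in total surplus = -£52.5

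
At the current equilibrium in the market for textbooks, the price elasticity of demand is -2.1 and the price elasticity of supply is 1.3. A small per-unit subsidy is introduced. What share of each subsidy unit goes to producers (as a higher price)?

For a small subsidy around the equilibrium, the benefit split depends on the relative slopes, which at a point are proportional to the elasticities.
Buyer share = εs/(εs + |εd|) = 1.3/(1.3 + 2.1) = 13/34; seller share = |εd|/(εs + |εd|) = 21/34.
So producers capture 21/34 of the subsidy.

Producer share = 21/34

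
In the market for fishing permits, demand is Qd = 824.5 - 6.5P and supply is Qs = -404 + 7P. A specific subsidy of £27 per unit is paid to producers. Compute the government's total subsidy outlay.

Pre-subsidy: 824.5 - 6.5P = -404 + 7P gives P* = 91, Q* = 233.
With the subsidy, sellers receive Ps = Pb + 27 for each unit, where Pb is the price buyers pay.
Supply in terms of Pb becomes Qs = -404 + 7(Pb + 27) = -215 + 7Pb. Setting this equal to demand: 824.5 - 6.5Pb = -215 + 7Pb, so Pb = 77.
Sellers receive Ps = 77 + 27 = 104; Q' = 824.5 − 6.5·77 = 324.
Government outlay = subsidy × quantity = 27 × 324 = 8748.

Government cost = £8748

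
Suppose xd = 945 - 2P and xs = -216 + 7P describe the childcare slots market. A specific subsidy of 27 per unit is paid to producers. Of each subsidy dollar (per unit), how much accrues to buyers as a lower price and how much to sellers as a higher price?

Buyers gain 21 per unit; sellers gain 6 per unit

Pre-subsidy: 945 - 2P = -216 + 7P gives P* = 129, x* = 687.
With the subsidy, sellers receive Ps = Pb + 27 for each unit, where Pb is the price buyers pay.
Supply in terms of Pb becomes xs = -216 + 7(Pb + 27) = -27 + 7Pb. Setting this equal to demand: 945 - 2Pb = -27 + 7Pb, so Pb = 108.
Sellers receive Ps = 108 + 27 = 135; x' = 945 − 2·108 = 729.
Buyers' price falls by P* − Pb = 129 − 108 = 21; sellers' price rises by Ps − P* = 135 − 129 = 6.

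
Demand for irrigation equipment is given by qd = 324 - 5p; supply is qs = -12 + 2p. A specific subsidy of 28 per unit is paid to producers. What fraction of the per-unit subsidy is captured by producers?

Producer share = 5/7

Pre-subsidy: 324 - 5p = -12 + 2p gives p* = 48, q* = 84.
With the subsidy, sellers receive ps = pb + 28 for each unit, where pb is the price buyers pay.
Supply in terms of pb becomes qs = -12 + 2(pb + 28) = 44 + 2pb. Setting this equal to demand: 324 - 5pb = 44 + 2pb, so pb = 40.
Sellers receive ps = 40 + 28 = 68; q' = 324 − 5·40 = 124.
Buyers' price falls by p* − pb = 48 − 40 = 8; sellers' price rises by ps − p* = 68 − 48 = 20.
So producers capture 20/28 = 5/7 of each unit of subsidy.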